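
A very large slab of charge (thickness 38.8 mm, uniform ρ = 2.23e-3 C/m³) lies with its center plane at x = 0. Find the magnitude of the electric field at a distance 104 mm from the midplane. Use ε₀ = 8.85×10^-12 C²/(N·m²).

E ≈ 4.89e6 N/C

The point |x| = 104 mm lies outside the slab (half-thickness 0.0194 m). A symmetric pillbox spanning the full slab encloses Q_enc = ρ·d·A.
Flux = 2EA ⇒ E = |ρ|d/(2ε₀), independent of distance outside.
E = (2.23e-3)(0.0388)/(2·8.85×10^-12) = 4.89e6 N/C.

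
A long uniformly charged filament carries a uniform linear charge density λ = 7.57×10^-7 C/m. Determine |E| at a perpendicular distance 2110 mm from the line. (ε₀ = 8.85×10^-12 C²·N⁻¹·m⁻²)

|E| ≈ 6.45×10^3 V/m

Choose a coaxial cylinder of radius r = 2110 mm (arbitrary length L) as the Gaussian surface.
Q_enc = λL, so λ_enc = 7.57×10^-7 C/m.
Gauss's law: E·2πrL = λ_enc L/ε₀.
E = |λ_enc|/(2πε₀r) = (7.57e-7)/(2π·8.85×10^-12·2.11) = 6.45×10^3 N/C.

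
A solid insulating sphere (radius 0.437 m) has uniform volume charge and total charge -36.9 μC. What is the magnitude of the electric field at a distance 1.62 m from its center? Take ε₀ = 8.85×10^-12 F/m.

Take a concentric spherical Gaussian surface of radius r = 1.62 m (r > R, so the entire charge is enclosed).
Q_enc = -36.9 μC = -3.69e-5 C.
Since E is radial and uniform over the Gaussian sphere, Φ = E·4πr² = Q_enc/ε₀.
E = |Q_enc|/(4πε₀r²) = (3.69×10^-5)/(4π·8.85×10^-12·(1.62)²) = 1.26×10^5 N/C.

1.26e5 N/C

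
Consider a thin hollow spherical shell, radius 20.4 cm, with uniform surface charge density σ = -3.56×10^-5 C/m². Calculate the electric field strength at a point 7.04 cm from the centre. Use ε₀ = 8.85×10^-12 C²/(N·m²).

Use a concentric Gaussian sphere at r = 7.04 cm (inside the shell, r < 20.4 cm).
No charge lies within this surface, so Q_enc = 0 and Gauss's law gives E·4πr² = 0 ⇒ E = 0.

|E| = 0 V/m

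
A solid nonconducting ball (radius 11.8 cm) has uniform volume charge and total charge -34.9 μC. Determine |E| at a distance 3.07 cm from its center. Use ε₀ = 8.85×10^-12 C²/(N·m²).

Use a concentric Gaussian sphere at r = 3.07 cm (r < R).
Only the charge within r is enclosed: Q_enc = Q·(r/R)³ = (-34.9 μC)·(3.07 cm/11.8 cm)³ = -6.146×10^-7 C.
By Gauss's law, ∮E·dA = E·4πr² = Q_enc/ε₀.
E = |Q_enc|/(4πε₀r²) = (6.146e-7)/(4π·8.85×10^-12·(0.0307)²) = 5.86×10^6 N/C.

|E| ≈ 5.86e6 V/m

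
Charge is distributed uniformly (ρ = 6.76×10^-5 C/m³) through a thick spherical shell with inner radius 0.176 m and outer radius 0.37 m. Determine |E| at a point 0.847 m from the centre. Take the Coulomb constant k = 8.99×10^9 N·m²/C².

By spherical symmetry E is radial; choose a Gaussian sphere of radius r = 0.847 m (r > 0.37 m, enclosing the whole shell).
Q_enc = ρ·(4π/3)(b³ − a³) = (6.76e-5)·(4π/3)·((0.37)³ − (0.176)³) = 1.28×10^-5 C.
Gauss's law: E·4πr² = Q_enc/ε₀.
E = k|Q_enc|/r² = (8.99×10^9)(1.28×10^-5)/(0.847)² = 1.60e5 N/C.

E = 1.60×10^5 V/m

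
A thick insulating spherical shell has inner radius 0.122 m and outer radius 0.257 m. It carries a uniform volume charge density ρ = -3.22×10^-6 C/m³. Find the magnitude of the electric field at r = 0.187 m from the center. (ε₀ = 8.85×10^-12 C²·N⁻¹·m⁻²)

E = 1.64×10^4 V/m

By spherical symmetry E is radial; choose a Gaussian sphere of radius r = 0.187 m (within the shell material, 0.122 m < r < 0.257 m).
Only the shell between 0.122 m and r is enclosed: Q_enc = ρ·(4π/3)(r³ − a³) = (-3.22×10^-6)·(4π/3)·((0.187)³ − (0.122)³) = -6.371×10^-8 C.
By Gauss's law, ∮E·dA = E·4πr² = Q_enc/ε₀.
E = |Q_enc|/(4πε₀r²) = (6.371e-8)/(4π·8.85×10^-12·(0.187)²) = 1.64e4 N/C.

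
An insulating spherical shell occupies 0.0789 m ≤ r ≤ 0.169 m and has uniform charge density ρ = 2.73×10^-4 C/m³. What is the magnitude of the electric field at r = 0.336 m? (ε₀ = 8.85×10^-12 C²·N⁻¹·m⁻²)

Take a concentric spherical Gaussian surface of radius r = 0.336 m (r > 0.169 m, enclosing the whole shell).
Q_enc = ρ·(4π/3)(b³ − a³) = (2.73×10^-4)·(4π/3)·((0.169)³ − (0.0789)³) = 4.958×10^-6 C.
Since E is radial and uniform over the Gaussian sphere, Φ = E·4πr² = Q_enc/ε₀.
E = |Q_enc|/(4πε₀r²) = (4.958×10^-6)/(4π·8.85×10^-12·(0.336)²) = 3.95×10^5 N/C.

E ≈ 3.95e5 N/C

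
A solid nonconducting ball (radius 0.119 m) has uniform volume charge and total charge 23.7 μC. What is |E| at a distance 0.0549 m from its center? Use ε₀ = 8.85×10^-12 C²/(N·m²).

Take a concentric spherical Gaussian surface of radius r = 0.0549 m (r < R).
For a uniform sphere the enclosed fraction is (r/R)³, so Q_enc = (23.7 μC)(0.0549/0.119)³ = 2.327e-6 C.
Since E is radial and uniform over the Gaussian sphere, Φ = E·4πr² = Q_enc/ε₀.
E = |Q_enc|/(4πε₀r²) = (2.327e-6)/(4π·8.85×10^-12·(0.0549)²) = 6.94e6 N/C.

E = 6.94×10^6 N/C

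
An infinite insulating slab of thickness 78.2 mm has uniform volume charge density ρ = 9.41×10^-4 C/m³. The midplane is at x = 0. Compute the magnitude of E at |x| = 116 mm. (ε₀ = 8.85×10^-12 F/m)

The point |x| = 116 mm lies outside the slab (half-thickness 0.0391 m). A symmetric pillbox spanning the full slab encloses Q_enc = ρ·d·A.
Flux = 2EA ⇒ E = |ρ|d/(2ε₀), independent of distance outside.
E = (9.41×10^-4)(0.0782)/(2·8.85×10^-12) = 4.16×10^6 N/C.

E ≈ 4.16×10^6 N/C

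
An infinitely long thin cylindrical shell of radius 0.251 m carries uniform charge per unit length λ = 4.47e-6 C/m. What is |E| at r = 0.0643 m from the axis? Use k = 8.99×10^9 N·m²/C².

E = 0

Take a coaxial cylindrical Gaussian surface of radius r = 0.0643 m and length L (r < 0.251 m, inside the shell).
All the surface charge lies outside this cylinder: Q_enc = 0, hence E = 0.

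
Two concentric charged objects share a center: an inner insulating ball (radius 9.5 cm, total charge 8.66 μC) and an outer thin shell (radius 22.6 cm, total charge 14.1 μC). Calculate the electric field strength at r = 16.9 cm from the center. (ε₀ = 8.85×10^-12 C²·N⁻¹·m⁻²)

By spherical symmetry E is radial; choose a Gaussian sphere of radius r = 16.9 cm (between the bodies, 9.5 cm < r < 22.6 cm).
Only the inner charge is enclosed; the outer shell contributes nothing inside itself. Q_enc = 8.66 μC = 8.66e-6 C.
Gauss's law: E·4πr² = Q_enc/ε₀.
E = |Q_enc|/(4πε₀r²) = (8.66×10^-6)/(4π·8.85×10^-12·(0.169)²) = 2.73×10^6 N/C.

|E| ≈ 2.73×10^6 V/m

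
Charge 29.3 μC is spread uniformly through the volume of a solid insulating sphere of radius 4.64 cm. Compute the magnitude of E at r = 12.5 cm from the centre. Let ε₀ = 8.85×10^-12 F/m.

Symmetry ⇒ E = E(r) r̂. Gaussian sphere of radius r = 12.5 cm (r > R, so the entire charge is enclosed).
Q_enc = 29.3 μC = 2.93×10^-5 C.
By Gauss's law, ∮E·dA = E·4πr² = Q_enc/ε₀.
E = |Q_enc|/(4πε₀r²) = (2.93e-5)/(4π·8.85×10^-12·(0.125)²) = 1.69e7 N/C.

|E| ≈ 1.69×10^7 V/m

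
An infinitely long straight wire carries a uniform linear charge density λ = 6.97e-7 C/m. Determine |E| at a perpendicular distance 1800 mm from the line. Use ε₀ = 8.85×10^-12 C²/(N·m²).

E = 6.96×10^3 N/C

Coaxial Gaussian cylinder, radius r = 1800 mm, length L.
Q_enc = λL, so λ_enc = 6.97e-7 C/m.
Applying ∮E·dA = Q_enc/ε₀ with the end caps contributing no flux:
E = |λ_enc|/(2πε₀r) = (6.97×10^-7)/(2π·8.85×10^-12·1.8) = 6.96×10^3 N/C.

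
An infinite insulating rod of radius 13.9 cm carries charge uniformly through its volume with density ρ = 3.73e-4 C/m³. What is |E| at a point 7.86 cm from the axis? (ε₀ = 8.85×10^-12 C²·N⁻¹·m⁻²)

Take a coaxial cylindrical Gaussian surface of radius r = 7.86 cm and length L (r < R).
Enclosed charge per unit length: λ_enc = ρ·πr² = (3.73e-4)π(0.0786)² = 7.239×10^-6 C/m.
Gauss's law: E·2πrL = λ_enc L/ε₀.
E = |λ_enc|/(2πε₀r) = (7.239e-6)/(2π·8.85×10^-12·0.0786) = 1.66×10^6 N/C.

|E| = 1.66e6 V/m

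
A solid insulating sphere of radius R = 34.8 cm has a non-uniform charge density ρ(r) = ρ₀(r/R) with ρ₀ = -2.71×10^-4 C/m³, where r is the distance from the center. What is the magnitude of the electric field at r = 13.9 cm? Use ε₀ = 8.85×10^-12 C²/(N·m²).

Take a concentric spherical Gaussian surface of radius r = 13.9 cm (r < R).
Q_enc = ∫₀^r ρ(r')·4πr'² dr' = (4πρ₀/R) ∫₀^r r'^3 dr' = 4πρ₀ r^4/(4·R) = -9.133×10^-7 C.
Applying ∮E·dA = Q_enc/ε₀ with Φ = E(4πr²):
E = |Q_enc|/(4πε₀r²) = (9.133×10^-7)/(4π·8.85×10^-12·(0.139)²) = 4.25×10^5 N/C.

|E| = 4.25e5 N/C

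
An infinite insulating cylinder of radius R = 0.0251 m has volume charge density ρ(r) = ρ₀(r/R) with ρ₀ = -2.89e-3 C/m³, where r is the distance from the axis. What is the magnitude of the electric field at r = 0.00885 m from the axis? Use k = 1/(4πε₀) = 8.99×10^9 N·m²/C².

Take a coaxial cylindrical Gaussian surface of radius r = 0.00885 m and length L (r < R).
λ_enc = ∫₀^r ρ(r')·2πr' dr' = (2πρ₀/R)·r^3/3 = -1.672e-7 C/m.
Applying ∮E·dA = Q_enc/ε₀ with the end caps contributing no flux:
E = 2k|λ_enc|/r = 2(8.99×10^9)(1.672e-7)/(0.00885) = 3.40×10^5 N/C.

|E| = 3.40×10^5 V/m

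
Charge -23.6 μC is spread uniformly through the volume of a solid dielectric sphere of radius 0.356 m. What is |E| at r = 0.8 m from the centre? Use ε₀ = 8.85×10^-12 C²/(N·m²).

Take a concentric spherical Gaussian surface of radius r = 0.8 m (r > R, so the entire charge is enclosed).
Q_enc = -23.6 μC = -2.36×10^-5 C.
Gauss's law: E·4πr² = Q_enc/ε₀.
E = |Q_enc|/(4πε₀r²) = (2.36e-5)/(4π·8.85×10^-12·(0.8)²) = 3.32×10^5 N/C.

3.32×10^5 N/C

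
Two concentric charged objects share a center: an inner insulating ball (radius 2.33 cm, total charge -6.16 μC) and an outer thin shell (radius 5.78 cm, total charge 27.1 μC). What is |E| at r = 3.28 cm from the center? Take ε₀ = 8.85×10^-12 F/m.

Use a concentric Gaussian sphere at r = 3.28 cm (between the bodies, 2.33 cm < r < 5.78 cm).
The shell at 5.78 cm lies outside the Gaussian surface, so Q_enc = -6.16 μC = -6.16×10^-6 C.
Since E is radial and uniform over the Gaussian sphere, Φ = E·4πr² = Q_enc/ε₀.
E = |Q_enc|/(4πε₀r²) = (6.16×10^-6)/(4π·8.85×10^-12·(0.0328)²) = 5.15e7 N/C.

E = 5.15×10^7 N/C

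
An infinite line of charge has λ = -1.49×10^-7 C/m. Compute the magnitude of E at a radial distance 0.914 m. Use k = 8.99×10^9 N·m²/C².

|E| ≈ 2.93×10^3 N/C

By cylindrical symmetry E is radial; use a coaxial Gaussian cylinder of radius 0.914 m and length L.
Q_enc = λL, so λ_enc = -1.49×10^-7 C/m.
Since E is radial and uniform over the curved surface, Φ = E·2πrL = Q_enc/ε₀ = λ_enc L/ε₀.
E = 2k|λ_enc|/r = 2(8.99×10^9)(1.49×10^-7)/(0.914) = 2.93e3 N/C.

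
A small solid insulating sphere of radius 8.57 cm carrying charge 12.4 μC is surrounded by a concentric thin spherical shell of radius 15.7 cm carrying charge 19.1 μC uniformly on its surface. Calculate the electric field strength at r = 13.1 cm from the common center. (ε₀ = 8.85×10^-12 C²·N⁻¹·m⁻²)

E = 6.50e6 N/C

By spherical symmetry E is radial; choose a Gaussian sphere of radius r = 13.1 cm (between the bodies, 8.57 cm < r < 15.7 cm).
The shell at 15.7 cm lies outside the Gaussian surface, so Q_enc = 12.4 μC = 1.24×10^-5 C.
Applying ∮E·dA = Q_enc/ε₀ with Φ = E(4πr²):
E = |Q_enc|/(4πε₀r²) = (1.24e-5)/(4π·8.85×10^-12·(0.131)²) = 6.50×10^6 N/C.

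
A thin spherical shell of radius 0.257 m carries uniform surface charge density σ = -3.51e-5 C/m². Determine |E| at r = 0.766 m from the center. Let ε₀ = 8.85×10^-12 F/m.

|E| = 4.46e5 N/C

Symmetry ⇒ E = E(r) r̂. Gaussian sphere of radius r = 0.766 m (r > 0.257 m).
The entire shell is enclosed: Q_enc = σ·4πR² = (-3.51×10^-5)·4π·(0.257)² = -2.913×10^-5 C.
Since E is radial and uniform over the Gaussian sphere, Φ = E·4πr² = Q_enc/ε₀.
E = |Q_enc|/(4πε₀r²) = (2.913×10^-5)/(4π·8.85×10^-12·(0.766)²) = 4.46×10^5 N/C.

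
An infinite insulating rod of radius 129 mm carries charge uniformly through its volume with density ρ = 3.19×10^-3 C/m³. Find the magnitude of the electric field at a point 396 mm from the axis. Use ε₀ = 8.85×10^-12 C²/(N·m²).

E = 7.57×10^6 N/C

By cylindrical symmetry E is radial; use a coaxial Gaussian cylinder of radius 396 mm and length L (r > 129 mm, full cross-section enclosed).
λ_enc = ρ·πR² = (3.19e-3)π(0.129)² = 1.668e-4 C/m.
By Gauss's law (flux through the curved wall only), E·2πrL = λ_enc L/ε₀.
E = |λ_enc|/(2πε₀r) = (1.668e-4)/(2π·8.85×10^-12·0.396) = 7.57×10^6 N/C.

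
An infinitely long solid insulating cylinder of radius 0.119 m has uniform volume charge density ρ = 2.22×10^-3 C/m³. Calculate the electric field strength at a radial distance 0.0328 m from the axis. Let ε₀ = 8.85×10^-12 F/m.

By cylindrical symmetry E is radial; use a coaxial Gaussian cylinder of radius 0.0328 m and length L (r < R).
Charge inside radius r per length L is ρ·πr²·L, so λ_enc = ρπr² = 7.503×10^-6 C/m.
Since E is radial and uniform over the curved surface, Φ = E·2πrL = Q_enc/ε₀ = λ_enc L/ε₀.
E = |λ_enc|/(2πε₀r) = (7.503e-6)/(2π·8.85×10^-12·0.0328) = 4.11×10^6 N/C.

|E| = 4.11×10^6 N/C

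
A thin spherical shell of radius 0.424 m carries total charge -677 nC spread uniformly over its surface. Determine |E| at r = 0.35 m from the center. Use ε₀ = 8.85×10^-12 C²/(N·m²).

E = 0 (no enclosed charge)

Take a concentric spherical Gaussian surface of radius r = 0.35 m (inside the shell, r < 0.424 m).
All the charge is outside the Gaussian surface: Q_enc = 0, hence E = 0 everywhere inside the shell.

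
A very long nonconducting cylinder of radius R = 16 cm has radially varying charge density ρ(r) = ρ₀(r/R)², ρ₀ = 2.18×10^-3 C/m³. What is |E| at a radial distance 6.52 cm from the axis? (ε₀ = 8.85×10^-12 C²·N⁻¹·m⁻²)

E ≈ 6.67×10^5 V/m

Coaxial Gaussian cylinder, radius r = 6.52 cm, length L (r < R).
λ_enc = ∫₀^r ρ(r')·2πr' dr' = (2πρ₀/R²)·r^4/4 = 2.417×10^-6 C/m.
By Gauss's law (flux through the curved wall only), E·2πrL = λ_enc L/ε₀.
E = |λ_enc|/(2πε₀r) = (2.417×10^-6)/(2π·8.85×10^-12·0.0652) = 6.67e5 N/C.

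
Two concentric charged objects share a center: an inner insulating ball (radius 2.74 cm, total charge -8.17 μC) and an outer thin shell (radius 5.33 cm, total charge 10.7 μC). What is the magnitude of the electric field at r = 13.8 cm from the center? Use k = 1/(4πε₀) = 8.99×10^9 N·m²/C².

|E| = 1.19×10^6 N/C

By spherical symmetry E is radial; choose a Gaussian sphere of radius r = 13.8 cm (r > 5.33 cm, enclosing both).
Q_enc = (-8.17 μC) + (10.7 μC) = 2.53×10^-6 C.
Gauss's law: E·4πr² = Q_enc/ε₀.
E = k|Q_enc|/r² = (8.99×10^9)(2.53×10^-6)/(0.138)² = 1.19e6 N/C.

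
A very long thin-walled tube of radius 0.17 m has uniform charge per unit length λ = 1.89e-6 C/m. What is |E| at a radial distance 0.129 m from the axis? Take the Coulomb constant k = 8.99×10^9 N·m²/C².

|E| = 0 N/C

By cylindrical symmetry E is radial; use a coaxial Gaussian cylinder of radius 0.129 m and length L (r < 0.17 m, inside the shell).
All the surface charge lies outside this cylinder: Q_enc = 0, hence E = 0.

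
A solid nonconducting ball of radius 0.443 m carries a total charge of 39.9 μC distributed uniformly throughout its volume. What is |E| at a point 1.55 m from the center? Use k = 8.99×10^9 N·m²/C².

1.49e5 N/C

Use a concentric Gaussian sphere at r = 1.55 m (r > R, so the entire charge is enclosed).
Q_enc = 39.9 μC = 3.99×10^-5 C.
Applying ∮E·dA = Q_enc/ε₀ with Φ = E(4πr²):
E = k|Q_enc|/r² = (8.99×10^9)(3.99e-5)/(1.55)² = 1.49×10^5 N/C.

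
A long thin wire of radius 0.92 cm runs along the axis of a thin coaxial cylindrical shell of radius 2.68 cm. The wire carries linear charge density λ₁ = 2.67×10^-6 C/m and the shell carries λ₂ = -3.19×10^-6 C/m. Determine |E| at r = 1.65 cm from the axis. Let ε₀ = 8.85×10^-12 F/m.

Coaxial Gaussian cylinder, radius r = 1.65 cm, length L (between the conductors, 0.92 cm < r < 2.68 cm).
The shell at 2.68 cm lies outside the Gaussian surface, so λ_enc = λ₁ = 2.67e-6 C/m.
Applying ∮E·dA = Q_enc/ε₀ with the end caps contributing no flux:
E = |λ_enc|/(2πε₀r) = (2.67e-6)/(2π·8.85×10^-12·0.0165) = 2.91e6 N/C.

E ≈ 2.91e6 N/C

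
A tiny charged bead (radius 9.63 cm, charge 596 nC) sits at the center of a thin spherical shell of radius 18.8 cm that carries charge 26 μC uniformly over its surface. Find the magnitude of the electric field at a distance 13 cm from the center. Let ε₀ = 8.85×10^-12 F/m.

Use a concentric Gaussian sphere at r = 13 cm (between the bodies, 9.63 cm < r < 18.8 cm).
Only the inner charge is enclosed; the outer shell contributes nothing inside itself. Q_enc = 596 nC = 5.96×10^-7 C.
Applying ∮E·dA = Q_enc/ε₀ with Φ = E(4πr²):
E = |Q_enc|/(4πε₀r²) = (5.96×10^-7)/(4π·8.85×10^-12·(0.13)²) = 3.17×10^5 N/C.

E ≈ 3.17×10^5 N/C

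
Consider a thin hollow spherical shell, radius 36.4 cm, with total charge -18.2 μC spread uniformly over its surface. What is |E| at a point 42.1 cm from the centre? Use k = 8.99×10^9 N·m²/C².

E = 9.23e5 V/m

Use a concentric Gaussian sphere at r = 42.1 cm (r > 36.4 cm).
The entire shell is enclosed: Q_enc = -1.82×10^-5 C.
Gauss's law: E·4πr² = Q_enc/ε₀.
E = k|Q_enc|/r² = (8.99×10^9)(1.82×10^-5)/(0.421)² = 9.23×10^5 N/C.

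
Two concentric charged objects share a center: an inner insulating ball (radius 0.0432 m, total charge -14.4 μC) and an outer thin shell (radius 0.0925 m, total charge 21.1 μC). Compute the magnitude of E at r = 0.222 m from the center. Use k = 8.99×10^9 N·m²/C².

By spherical symmetry E is radial; choose a Gaussian sphere of radius r = 0.222 m (r > 0.0925 m, enclosing both).
Q_enc = (-14.4 μC) + (21.1 μC) = 6.70e-6 C.
Since E is radial and uniform over the Gaussian sphere, Φ = E·4πr² = Q_enc/ε₀.
E = k|Q_enc|/r² = (8.99×10^9)(6.70e-6)/(0.222)² = 1.22×10^6 N/C.

E = 1.22×10^6 V/m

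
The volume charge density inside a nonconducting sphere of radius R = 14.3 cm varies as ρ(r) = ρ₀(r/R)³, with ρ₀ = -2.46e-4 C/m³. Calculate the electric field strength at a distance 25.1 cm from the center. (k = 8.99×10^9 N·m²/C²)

By spherical symmetry E is radial; choose a Gaussian sphere of radius r = 25.1 cm (r > R, all charge enclosed).
Q_enc = 4π ∫₀^R ρ₀(r'/R)^3 r'² dr' = 4πρ₀R³/6 = -1.507×10^-6 C.
Since E is radial and uniform over the Gaussian sphere, Φ = E·4πr² = Q_enc/ε₀.
E = k|Q_enc|/r² = (8.99×10^9)(1.507×10^-6)/(0.251)² = 2.15e5 N/C.

E ≈ 2.15×10^5 N/C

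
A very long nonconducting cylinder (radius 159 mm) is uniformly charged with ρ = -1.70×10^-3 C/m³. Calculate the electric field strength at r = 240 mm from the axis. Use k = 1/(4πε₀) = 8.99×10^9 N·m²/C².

By cylindrical symmetry E is radial; use a coaxial Gaussian cylinder of radius 240 mm and length L (r > 159 mm, full cross-section enclosed).
λ_enc = ρ·πR² = (-1.70e-3)π(0.159)² = -1.35×10^-4 C/m.
Gauss's law: E·2πrL = λ_enc L/ε₀.
E = 2k|λ_enc|/r = 2(8.99×10^9)(1.35e-4)/(0.24) = 1.01×10^7 N/C.

E = 1.01e7 V/m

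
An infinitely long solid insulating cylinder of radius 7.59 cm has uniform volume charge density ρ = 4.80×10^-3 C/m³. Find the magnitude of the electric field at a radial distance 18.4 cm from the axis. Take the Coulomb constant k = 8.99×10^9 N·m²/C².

By cylindrical symmetry E is radial; use a coaxial Gaussian cylinder of radius 18.4 cm and length L (r > 7.59 cm, full cross-section enclosed).
λ_enc = ρ·πR² = (4.80×10^-3)π(0.0759)² = 8.687×10^-5 C/m.
By Gauss's law (flux through the curved wall only), E·2πrL = λ_enc L/ε₀.
E = 2k|λ_enc|/r = 2(8.99×10^9)(8.687×10^-5)/(0.184) = 8.49×10^6 N/C.

E ≈ 8.49e6 N/C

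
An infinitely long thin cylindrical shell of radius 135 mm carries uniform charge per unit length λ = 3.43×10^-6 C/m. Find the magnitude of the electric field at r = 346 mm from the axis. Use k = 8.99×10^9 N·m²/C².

E ≈ 1.78×10^5 N/C

Choose a coaxial cylinder of radius r = 346 mm (arbitrary length L) as the Gaussian surface (r > 135 mm).
The full line charge is enclosed: λ_enc = 3.43×10^-6 C/m.
Gauss's law: E·2πrL = λ_enc L/ε₀.
E = 2k|λ_enc|/r = 2(8.99×10^9)(3.43×10^-6)/(0.346) = 1.78×10^5 N/C.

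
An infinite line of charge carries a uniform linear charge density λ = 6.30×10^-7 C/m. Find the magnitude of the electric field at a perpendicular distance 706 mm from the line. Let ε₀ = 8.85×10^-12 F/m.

By cylindrical symmetry E is radial; use a coaxial Gaussian cylinder of radius 706 mm and length L.
Q_enc = λL, so λ_enc = 6.30×10^-7 C/m.
Applying ∮E·dA = Q_enc/ε₀ with the end caps contributing no flux:
E = |λ_enc|/(2πε₀r) = (6.30e-7)/(2π·8.85×10^-12·0.706) = 1.60e4 N/C.

1.60e4 N/C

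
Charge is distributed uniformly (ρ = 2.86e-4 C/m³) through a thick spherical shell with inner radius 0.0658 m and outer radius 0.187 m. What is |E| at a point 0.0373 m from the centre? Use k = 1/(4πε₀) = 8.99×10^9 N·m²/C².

E = 0

Symmetry ⇒ E = E(r) r̂. Gaussian sphere of radius r = 0.0373 m (r < 0.0658 m, inside the empty cavity).
No charge is enclosed, so by Gauss's law E·4πr² = 0 ⇒ E = 0.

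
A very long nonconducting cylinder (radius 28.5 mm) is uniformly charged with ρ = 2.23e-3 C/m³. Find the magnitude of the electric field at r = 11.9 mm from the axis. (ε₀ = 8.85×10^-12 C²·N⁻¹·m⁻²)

Choose a coaxial cylinder of radius r = 11.9 mm (arbitrary length L) as the Gaussian surface (r < R).
Charge inside radius r per length L is ρ·πr²·L, so λ_enc = ρπr² = 9.921e-7 C/m.
By Gauss's law (flux through the curved wall only), E·2πrL = λ_enc L/ε₀.
E = |λ_enc|/(2πε₀r) = (9.921×10^-7)/(2π·8.85×10^-12·0.0119) = 1.50×10^6 N/C.

|E| ≈ 1.50×10^6 N/C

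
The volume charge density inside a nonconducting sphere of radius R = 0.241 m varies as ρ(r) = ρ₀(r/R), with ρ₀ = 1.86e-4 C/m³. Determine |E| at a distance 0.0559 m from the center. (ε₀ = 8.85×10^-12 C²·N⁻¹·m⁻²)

Use a concentric Gaussian sphere at r = 0.0559 m (r < R).
Q_enc = ∫₀^r ρ(r')·4πr'² dr' = (4πρ₀/R) ∫₀^r r'^3 dr' = 4πρ₀ r^4/(4·R) = 2.368×10^-8 C.
Gauss's law: E·4πr² = Q_enc/ε₀.
E = |Q_enc|/(4πε₀r²) = (2.368×10^-8)/(4π·8.85×10^-12·(0.0559)²) = 6.81×10^4 N/C.

6.81e4 N/C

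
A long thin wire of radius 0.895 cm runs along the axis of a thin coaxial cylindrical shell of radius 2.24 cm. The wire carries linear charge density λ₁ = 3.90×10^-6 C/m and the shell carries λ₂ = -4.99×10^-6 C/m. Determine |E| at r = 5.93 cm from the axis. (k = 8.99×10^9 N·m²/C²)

Choose a coaxial cylinder of radius r = 5.93 cm (arbitrary length L) as the Gaussian surface (r > 2.24 cm, enclosing both).
λ_enc = λ₁ + λ₂ = (3.90e-6) + (-4.99e-6) = -1.09×10^-6 C/m.
Since E is radial and uniform over the curved surface, Φ = E·2πrL = Q_enc/ε₀ = λ_enc L/ε₀.
E = 2k|λ_enc|/r = 2(8.99×10^9)(1.09×10^-6)/(0.0593) = 3.30×10^5 N/C.

|E| ≈ 3.30×10^5 V/m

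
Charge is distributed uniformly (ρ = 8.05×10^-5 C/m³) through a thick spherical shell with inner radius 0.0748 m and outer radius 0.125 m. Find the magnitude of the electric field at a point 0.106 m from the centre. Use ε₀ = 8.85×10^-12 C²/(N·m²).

Use a concentric Gaussian sphere at r = 0.106 m (within the shell material, 0.0748 m < r < 0.125 m).
Enclosed charge is the volume from a to r: Q_enc = (4π/3)ρ(r³ − a³) = 2.605e-7 C.
Applying ∮E·dA = Q_enc/ε₀ with Φ = E(4πr²):
E = |Q_enc|/(4πε₀r²) = (2.605e-7)/(4π·8.85×10^-12·(0.106)²) = 2.08e5 N/C.

|E| = 2.08×10^5 N/C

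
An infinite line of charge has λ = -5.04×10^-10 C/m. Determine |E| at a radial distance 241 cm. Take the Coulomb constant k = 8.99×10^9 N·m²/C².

Coaxial Gaussian cylinder, radius r = 241 cm, length L.
Q_enc = λL, so λ_enc = -5.04×10^-10 C/m.
By Gauss's law (flux through the curved wall only), E·2πrL = λ_enc L/ε₀.
E = 2k|λ_enc|/r = 2(8.99×10^9)(5.04e-10)/(2.41) = 3.76 N/C.

E = 3.76 N/C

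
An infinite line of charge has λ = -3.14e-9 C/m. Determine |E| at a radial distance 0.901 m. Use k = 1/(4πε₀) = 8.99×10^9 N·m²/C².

Coaxial Gaussian cylinder, radius r = 0.901 m, length L.
Q_enc = λL, so λ_enc = -3.14×10^-9 C/m.
Since E is radial and uniform over the curved surface, Φ = E·2πrL = Q_enc/ε₀ = λ_enc L/ε₀.
E = 2k|λ_enc|/r = 2(8.99×10^9)(3.14×10^-9)/(0.901) = 62.7 N/C.

|E| ≈ 62.7 N/C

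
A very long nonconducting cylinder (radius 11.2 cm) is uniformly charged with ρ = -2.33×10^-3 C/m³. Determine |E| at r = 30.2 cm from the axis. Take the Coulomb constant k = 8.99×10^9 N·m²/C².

Take a coaxial cylindrical Gaussian surface of radius r = 30.2 cm and length L (r > 11.2 cm, full cross-section enclosed).
λ_enc = ρ·πR² = (-2.33e-3)π(0.112)² = -9.182×10^-5 C/m.
By Gauss's law (flux through the curved wall only), E·2πrL = λ_enc L/ε₀.
E = 2k|λ_enc|/r = 2(8.99×10^9)(9.182e-5)/(0.302) = 5.47×10^6 N/C.

|E| ≈ 5.47e6 N/C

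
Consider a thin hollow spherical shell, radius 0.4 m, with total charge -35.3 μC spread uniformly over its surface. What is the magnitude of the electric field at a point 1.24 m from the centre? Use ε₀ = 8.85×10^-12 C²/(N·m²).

Use a concentric Gaussian sphere at r = 1.24 m (r > 0.4 m).
The entire shell is enclosed: Q_enc = -3.53×10^-5 C.
Applying ∮E·dA = Q_enc/ε₀ with Φ = E(4πr²):
E = |Q_enc|/(4πε₀r²) = (3.53×10^-5)/(4π·8.85×10^-12·(1.24)²) = 2.06×10^5 N/C.

E ≈ 2.06e5 N/C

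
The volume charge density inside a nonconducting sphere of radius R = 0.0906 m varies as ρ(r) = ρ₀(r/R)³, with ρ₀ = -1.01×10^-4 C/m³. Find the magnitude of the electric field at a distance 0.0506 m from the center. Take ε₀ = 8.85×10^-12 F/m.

Use a concentric Gaussian sphere at r = 0.0506 m (r < R).
Integrate the density: Q_enc = 4π ∫₀^r ρ₀(r'/R)^3 r'² dr' = 4πρ₀ r^6/(6·R³) = -4.774×10^-9 C.
Applying ∮E·dA = Q_enc/ε₀ with Φ = E(4πr²):
E = |Q_enc|/(4πε₀r²) = (4.774e-9)/(4π·8.85×10^-12·(0.0506)²) = 1.68×10^4 N/C.

|E| = 1.68×10^4 N/C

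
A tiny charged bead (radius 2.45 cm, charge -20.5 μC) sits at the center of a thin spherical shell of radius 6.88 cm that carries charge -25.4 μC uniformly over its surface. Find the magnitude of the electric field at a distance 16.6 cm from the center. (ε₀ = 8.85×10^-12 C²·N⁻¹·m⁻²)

By spherical symmetry E is radial; choose a Gaussian sphere of radius r = 16.6 cm (r > 6.88 cm, enclosing both).
Q_enc = (-20.5 μC) + (-25.4 μC) = -4.59×10^-5 C.
Applying ∮E·dA = Q_enc/ε₀ with Φ = E(4πr²):
E = |Q_enc|/(4πε₀r²) = (4.59×10^-5)/(4π·8.85×10^-12·(0.166)²) = 1.50e7 N/C.

|E| ≈ 1.50×10^7 N/C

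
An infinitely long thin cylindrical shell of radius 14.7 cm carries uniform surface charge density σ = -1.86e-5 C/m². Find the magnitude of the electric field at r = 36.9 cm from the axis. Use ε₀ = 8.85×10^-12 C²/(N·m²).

8.37×10^5 N/C

Choose a coaxial cylinder of radius r = 36.9 cm (arbitrary length L) as the Gaussian surface (r > 14.7 cm).
The whole shell is enclosed: λ_enc = σ·2πR = (-1.86e-5)·2π·(0.147) = -1.718×10^-5 C/m.
By Gauss's law (flux through the curved wall only), E·2πrL = λ_enc L/ε₀.
E = |λ_enc|/(2πε₀r) = (1.718×10^-5)/(2π·8.85×10^-12·0.369) = 8.37×10^5 N/C.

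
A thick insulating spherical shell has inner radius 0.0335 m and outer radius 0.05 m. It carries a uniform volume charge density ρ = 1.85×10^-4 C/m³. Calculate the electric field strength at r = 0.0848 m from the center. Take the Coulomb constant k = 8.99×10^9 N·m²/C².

Symmetry ⇒ E = E(r) r̂. Gaussian sphere of radius r = 0.0848 m (r > 0.05 m, enclosing the whole shell).
Q_enc = ρ·(4π/3)(b³ − a³) = (1.85×10^-4)·(4π/3)·((0.05)³ − (0.0335)³) = 6.773×10^-8 C.
Gauss's law: E·4πr² = Q_enc/ε₀.
E = k|Q_enc|/r² = (8.99×10^9)(6.773e-8)/(0.0848)² = 8.47×10^4 N/C.

E ≈ 8.47×10^4 N/C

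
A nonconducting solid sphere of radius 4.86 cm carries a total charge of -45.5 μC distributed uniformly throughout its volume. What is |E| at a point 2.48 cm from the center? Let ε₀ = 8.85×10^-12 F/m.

Take a concentric spherical Gaussian surface of radius r = 2.48 cm (r < R).
Only the charge within r is enclosed: Q_enc = Q·(r/R)³ = (-45.5 μC)·(2.48 cm/4.86 cm)³ = -6.046×10^-6 C.
Applying ∮E·dA = Q_enc/ε₀ with Φ = E(4πr²):
E = |Q_enc|/(4πε₀r²) = (6.046×10^-6)/(4π·8.85×10^-12·(0.0248)²) = 8.84×10^7 N/C.

|E| ≈ 8.84e7 V/m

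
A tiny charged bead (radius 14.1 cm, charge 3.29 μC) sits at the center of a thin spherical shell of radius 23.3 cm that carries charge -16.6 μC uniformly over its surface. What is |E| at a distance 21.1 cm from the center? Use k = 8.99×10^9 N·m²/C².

|E| ≈ 6.64×10^5 V/m

By spherical symmetry E is radial; choose a Gaussian sphere of radius r = 21.1 cm (between the bodies, 14.1 cm < r < 23.3 cm).
The shell at 23.3 cm lies outside the Gaussian surface, so Q_enc = 3.29 μC = 3.29e-6 C.
Gauss's law: E·4πr² = Q_enc/ε₀.
E = k|Q_enc|/r² = (8.99×10^9)(3.29×10^-6)/(0.211)² = 6.64×10^5 N/C.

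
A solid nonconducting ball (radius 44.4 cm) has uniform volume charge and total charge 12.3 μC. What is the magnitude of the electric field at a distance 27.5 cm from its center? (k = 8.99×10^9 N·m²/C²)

|E| ≈ 3.47×10^5 N/C

By spherical symmetry E is radial; choose a Gaussian sphere of radius r = 27.5 cm (r < R).
Only the charge within r is enclosed: Q_enc = Q·(r/R)³ = (12.3 μC)·(27.5 cm/44.4 cm)³ = 2.922×10^-6 C.
Applying ∮E·dA = Q_enc/ε₀ with Φ = E(4πr²):
E = k|Q_enc|/r² = (8.99×10^9)(2.922×10^-6)/(0.275)² = 3.47×10^5 N/C.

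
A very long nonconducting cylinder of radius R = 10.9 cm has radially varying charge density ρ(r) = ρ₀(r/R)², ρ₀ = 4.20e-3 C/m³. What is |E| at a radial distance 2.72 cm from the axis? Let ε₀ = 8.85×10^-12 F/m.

By cylindrical symmetry E is radial; use a coaxial Gaussian cylinder of radius 2.72 cm and length L (r < R).
λ_enc = ∫₀^r ρ(r')·2πr' dr' = (2πρ₀/R²)·r^4/4 = 3.039×10^-7 C/m.
By Gauss's law (flux through the curved wall only), E·2πrL = λ_enc L/ε₀.
E = |λ_enc|/(2πε₀r) = (3.039×10^-7)/(2π·8.85×10^-12·0.0272) = 2.01×10^5 N/C.

|E| ≈ 2.01e5 N/C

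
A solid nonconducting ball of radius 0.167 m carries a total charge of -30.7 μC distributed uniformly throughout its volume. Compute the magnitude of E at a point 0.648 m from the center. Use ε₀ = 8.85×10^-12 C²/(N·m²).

Use a concentric Gaussian sphere at r = 0.648 m (r > R, so the entire charge is enclosed).
Q_enc = -30.7 μC = -3.07×10^-5 C.
Applying ∮E·dA = Q_enc/ε₀ with Φ = E(4πr²):
E = |Q_enc|/(4πε₀r²) = (3.07×10^-5)/(4π·8.85×10^-12·(0.648)²) = 6.57e5 N/C.

|E| ≈ 6.57e5 N/C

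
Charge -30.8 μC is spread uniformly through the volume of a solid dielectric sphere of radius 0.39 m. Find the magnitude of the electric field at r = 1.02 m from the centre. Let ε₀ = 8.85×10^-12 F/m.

2.66e5 V/m

Take a concentric spherical Gaussian surface of radius r = 1.02 m (r > R, so the entire charge is enclosed).
Q_enc = -30.8 μC = -3.08×10^-5 C.
Since E is radial and uniform over the Gaussian sphere, Φ = E·4πr² = Q_enc/ε₀.
E = |Q_enc|/(4πε₀r²) = (3.08×10^-5)/(4π·8.85×10^-12·(1.02)²) = 2.66×10^5 N/C.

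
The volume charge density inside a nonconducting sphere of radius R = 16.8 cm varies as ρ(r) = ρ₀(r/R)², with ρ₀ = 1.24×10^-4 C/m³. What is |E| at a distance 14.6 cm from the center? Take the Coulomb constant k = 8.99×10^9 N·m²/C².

E ≈ 3.09×10^5 N/C

Use a concentric Gaussian sphere at r = 14.6 cm (r < R).
Integrate the density: Q_enc = 4π ∫₀^r ρ₀(r'/R)^2 r'² dr' = 4πρ₀ r^5/(5·R²) = 7.325×10^-7 C.
By Gauss's law, ∮E·dA = E·4πr² = Q_enc/ε₀.
E = k|Q_enc|/r² = (8.99×10^9)(7.325e-7)/(0.146)² = 3.09×10^5 N/C.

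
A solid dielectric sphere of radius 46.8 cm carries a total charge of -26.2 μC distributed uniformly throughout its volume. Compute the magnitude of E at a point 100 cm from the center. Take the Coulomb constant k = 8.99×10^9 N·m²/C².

By spherical symmetry E is radial; choose a Gaussian sphere of radius r = 100 cm (r > R, so the entire charge is enclosed).
Q_enc = -26.2 μC = -2.62e-5 C.
By Gauss's law, ∮E·dA = E·4πr² = Q_enc/ε₀.
E = k|Q_enc|/r² = (8.99×10^9)(2.62×10^-5)/(1)² = 2.36×10^5 N/C.

|E| = 2.36×10^5 N/C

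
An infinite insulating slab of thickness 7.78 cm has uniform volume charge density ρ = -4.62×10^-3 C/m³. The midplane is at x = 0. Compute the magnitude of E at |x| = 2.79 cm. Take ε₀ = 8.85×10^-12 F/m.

By symmetry E is perpendicular to the slab. A Gaussian pillbox from −2.79 cm to +2.79 cm (face area A) lies entirely within the slab.
Q_enc = ρ·(2x)·A and flux = 2EA, so 2EA = 2ρxA/ε₀ ⇒ E = |ρ|x/ε₀.
E = (4.62×10^-3)(0.0279)/(8.85×10^-12) = 1.46×10^7 N/C.

|E| ≈ 1.46e7 N/C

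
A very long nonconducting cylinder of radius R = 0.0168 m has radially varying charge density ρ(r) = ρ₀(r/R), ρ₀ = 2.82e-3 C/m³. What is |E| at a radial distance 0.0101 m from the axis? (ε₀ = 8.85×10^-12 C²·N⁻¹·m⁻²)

|E| ≈ 6.45e5 N/C

Choose a coaxial cylinder of radius r = 0.0101 m (arbitrary length L) as the Gaussian surface (r < R).
Integrating ρ over the cross-section to radius r: λ_enc = (2πρ₀/R) ∫₀^r r'^2 dr' = 2πρ₀ r^3/(3·R) = 3.622e-7 C/m.
Since E is radial and uniform over the curved surface, Φ = E·2πrL = Q_enc/ε₀ = λ_enc L/ε₀.
E = |λ_enc|/(2πε₀r) = (3.622×10^-7)/(2π·8.85×10^-12·0.0101) = 6.45×10^5 N/C.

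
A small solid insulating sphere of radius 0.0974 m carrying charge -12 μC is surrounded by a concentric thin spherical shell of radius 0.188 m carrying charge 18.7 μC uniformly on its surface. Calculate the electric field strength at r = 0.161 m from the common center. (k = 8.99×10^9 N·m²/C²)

|E| ≈ 4.16×10^6 N/C

Use a concentric Gaussian sphere at r = 0.161 m (between the bodies, 0.0974 m < r < 0.188 m).
Only the inner charge is enclosed; the outer shell contributes nothing inside itself. Q_enc = -12 μC = -1.20e-5 C.
By Gauss's law, ∮E·dA = E·4πr² = Q_enc/ε₀.
E = k|Q_enc|/r² = (8.99×10^9)(1.20×10^-5)/(0.161)² = 4.16×10^6 N/C.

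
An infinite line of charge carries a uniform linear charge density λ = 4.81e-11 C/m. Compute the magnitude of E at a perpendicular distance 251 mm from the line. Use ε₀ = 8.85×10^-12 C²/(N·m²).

E = 3.45 V/m

Coaxial Gaussian cylinder, radius r = 251 mm, length L.
Q_enc = λL, so λ_enc = 4.81e-11 C/m.
Applying ∮E·dA = Q_enc/ε₀ with the end caps contributing no flux:
E = |λ_enc|/(2πε₀r) = (4.81e-11)/(2π·8.85×10^-12·0.251) = 3.45 N/C.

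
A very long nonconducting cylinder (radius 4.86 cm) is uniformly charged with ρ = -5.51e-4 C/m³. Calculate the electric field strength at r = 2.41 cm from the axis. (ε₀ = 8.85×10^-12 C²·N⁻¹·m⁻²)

|E| ≈ 7.50e5 N/C

By cylindrical symmetry E is radial; use a coaxial Gaussian cylinder of radius 2.41 cm and length L (r < R).
Enclosed charge per unit length: λ_enc = ρ·πr² = (-5.51e-4)π(0.0241)² = -1.005×10^-6 C/m.
By Gauss's law (flux through the curved wall only), E·2πrL = λ_enc L/ε₀.
E = |λ_enc|/(2πε₀r) = (1.005e-6)/(2π·8.85×10^-12·0.0241) = 7.50×10^5 N/C.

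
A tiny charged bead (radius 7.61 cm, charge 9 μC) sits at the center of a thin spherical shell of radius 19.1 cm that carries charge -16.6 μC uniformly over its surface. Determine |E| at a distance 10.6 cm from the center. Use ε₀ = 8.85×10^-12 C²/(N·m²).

E ≈ 7.20×10^6 V/m

By spherical symmetry E is radial; choose a Gaussian sphere of radius r = 10.6 cm (between the bodies, 7.61 cm < r < 19.1 cm).
The shell at 19.1 cm lies outside the Gaussian surface, so Q_enc = 9 μC = 9.00e-6 C.
Gauss's law: E·4πr² = Q_enc/ε₀.
E = |Q_enc|/(4πε₀r²) = (9.00e-6)/(4π·8.85×10^-12·(0.106)²) = 7.20×10^6 N/C.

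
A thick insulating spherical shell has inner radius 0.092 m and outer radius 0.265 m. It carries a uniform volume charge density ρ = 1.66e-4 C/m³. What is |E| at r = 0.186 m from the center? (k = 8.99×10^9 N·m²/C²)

1.02e6 N/C

Symmetry ⇒ E = E(r) r̂. Gaussian sphere of radius r = 0.186 m (within the shell material, 0.092 m < r < 0.265 m).
Enclosed charge is the volume from a to r: Q_enc = (4π/3)ρ(r³ − a³) = 3.933×10^-6 C.
Since E is radial and uniform over the Gaussian sphere, Φ = E·4πr² = Q_enc/ε₀.
E = k|Q_enc|/r² = (8.99×10^9)(3.933×10^-6)/(0.186)² = 1.02×10^6 N/C.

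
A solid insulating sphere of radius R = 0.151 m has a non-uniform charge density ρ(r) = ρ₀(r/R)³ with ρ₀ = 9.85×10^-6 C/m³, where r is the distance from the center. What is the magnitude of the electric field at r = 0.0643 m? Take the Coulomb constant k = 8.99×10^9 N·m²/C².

E = 921 N/C

Use a concentric Gaussian sphere at r = 0.0643 m (r < R).
Integrate the density: Q_enc = 4π ∫₀^r ρ₀(r'/R)^3 r'² dr' = 4πρ₀ r^6/(6·R³) = 4.235×10^-10 C.
Since E is radial and uniform over the Gaussian sphere, Φ = E·4πr² = Q_enc/ε₀.
E = k|Q_enc|/r² = (8.99×10^9)(4.235×10^-10)/(0.0643)² = 921 N/C.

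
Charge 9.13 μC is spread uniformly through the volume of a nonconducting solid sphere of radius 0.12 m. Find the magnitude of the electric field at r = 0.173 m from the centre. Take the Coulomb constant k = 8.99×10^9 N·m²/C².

|E| ≈ 2.74×10^6 N/C

By spherical symmetry E is radial; choose a Gaussian sphere of radius r = 0.173 m (r > R, so the entire charge is enclosed).
Q_enc = 9.13 μC = 9.13×10^-6 C.
By Gauss's law, ∮E·dA = E·4πr² = Q_enc/ε₀.
E = k|Q_enc|/r² = (8.99×10^9)(9.13e-6)/(0.173)² = 2.74×10^6 N/C.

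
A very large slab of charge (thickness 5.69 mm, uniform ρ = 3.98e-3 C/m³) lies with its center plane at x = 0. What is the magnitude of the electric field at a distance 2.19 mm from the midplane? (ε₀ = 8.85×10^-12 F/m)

By symmetry E is perpendicular to the slab. A Gaussian pillbox from −2.19 mm to +2.19 mm (face area A) lies entirely within the slab.
Q_enc = ρ·(2x)·A and flux = 2EA, so 2EA = 2ρxA/ε₀ ⇒ E = |ρ|x/ε₀.
E = (3.98×10^-3)(0.00219)/(8.85×10^-12) = 9.85×10^5 N/C.

|E| = 9.85×10^5 N/C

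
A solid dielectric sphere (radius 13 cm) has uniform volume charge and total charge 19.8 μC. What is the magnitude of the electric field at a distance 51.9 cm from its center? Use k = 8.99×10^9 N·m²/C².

Symmetry ⇒ E = E(r) r̂. Gaussian sphere of radius r = 51.9 cm (r > R, so the entire charge is enclosed).
Q_enc = 19.8 μC = 1.98×10^-5 C.
Gauss's law: E·4πr² = Q_enc/ε₀.
E = k|Q_enc|/r² = (8.99×10^9)(1.98e-5)/(0.519)² = 6.61e5 N/C.

6.61×10^5 N/C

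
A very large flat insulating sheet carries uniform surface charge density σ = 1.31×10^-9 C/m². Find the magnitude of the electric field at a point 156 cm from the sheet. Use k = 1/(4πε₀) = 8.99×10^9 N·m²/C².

Choose a cylindrical pillbox piercing the sheet, end faces (area A) parallel to it.
Only the two end caps contribute flux: Φ = 2EA. With Q_enc = σA, Gauss's law gives E = |σ|/(2ε₀).
E = 2πk|σ| = 2π(8.99×10^9)(1.31e-9) = 74 N/C.

E ≈ 74 N/C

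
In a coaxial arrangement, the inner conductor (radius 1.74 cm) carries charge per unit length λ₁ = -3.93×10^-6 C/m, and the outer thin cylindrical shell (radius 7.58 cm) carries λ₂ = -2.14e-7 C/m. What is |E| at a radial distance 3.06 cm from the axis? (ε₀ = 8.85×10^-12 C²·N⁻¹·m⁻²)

E ≈ 2.31e6 N/C

Choose a coaxial cylinder of radius r = 3.06 cm (arbitrary length L) as the Gaussian surface (between the conductors, 1.74 cm < r < 7.58 cm).
Only the inner wire is enclosed; the outer shell contributes nothing inside itself. λ_enc = λ₁ = -3.93e-6 C/m.
Applying ∮E·dA = Q_enc/ε₀ with the end caps contributing no flux:
E = |λ_enc|/(2πε₀r) = (3.93×10^-6)/(2π·8.85×10^-12·0.0306) = 2.31e6 N/C.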